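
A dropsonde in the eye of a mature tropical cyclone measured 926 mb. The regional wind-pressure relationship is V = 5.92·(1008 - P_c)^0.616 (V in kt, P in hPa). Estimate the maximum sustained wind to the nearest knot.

89 kt

ΔP = 1008 − 926 = 82 mb.
82^0.616 ≈ 15.098.
V ≈ 5.92 × 15.098 ≈ 89.4 kt.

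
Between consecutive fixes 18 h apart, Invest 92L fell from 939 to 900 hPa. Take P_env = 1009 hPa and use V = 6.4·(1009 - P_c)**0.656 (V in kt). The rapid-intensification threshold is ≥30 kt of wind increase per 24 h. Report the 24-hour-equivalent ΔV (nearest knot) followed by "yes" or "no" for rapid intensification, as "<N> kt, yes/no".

47 kt, yes

V₁: ΔP = 70, V ≈ 6.4 × 70^0.656 ≈ 103.89 kt.
V₂: ΔP = 109, V ≈ 6.4 × 109^0.656 ≈ 138.91 kt.
ΔV over 18 h = 35.02 kt → 24 h equivalent = 35.02 × 24/18 ≈ 46.69 kt.
47 kt ≥ 30 kt ⇒ rapid intensification.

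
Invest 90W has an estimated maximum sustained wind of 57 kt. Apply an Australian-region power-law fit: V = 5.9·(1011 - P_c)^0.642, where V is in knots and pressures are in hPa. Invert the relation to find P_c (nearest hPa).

977 hPa

ΔP = (V / 5.9)^(1/0.642) = (57/5.9)^1.558.
57/5.9 = 9.661; 9.661^1.558 ≈ 34.22 hPa.
P_c = 1011 − 34.22 = 976.78 ≈ 977 hPa.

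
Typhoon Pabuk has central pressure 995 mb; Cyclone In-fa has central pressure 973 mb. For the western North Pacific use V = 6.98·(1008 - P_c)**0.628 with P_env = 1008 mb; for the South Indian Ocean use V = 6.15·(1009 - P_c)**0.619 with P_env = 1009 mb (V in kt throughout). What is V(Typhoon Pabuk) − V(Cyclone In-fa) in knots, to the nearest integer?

Typhoon Pabuk: ΔP = 13; V ≈ 6.98 × 13^0.628 ≈ 34.95 kt.
Cyclone In-fa: ΔP = 36; V ≈ 6.15 × 36^0.619 ≈ 56.52 kt.
Difference ≈ 34.95 − 56.52 = -21.57 → -22 kt.

-22 kt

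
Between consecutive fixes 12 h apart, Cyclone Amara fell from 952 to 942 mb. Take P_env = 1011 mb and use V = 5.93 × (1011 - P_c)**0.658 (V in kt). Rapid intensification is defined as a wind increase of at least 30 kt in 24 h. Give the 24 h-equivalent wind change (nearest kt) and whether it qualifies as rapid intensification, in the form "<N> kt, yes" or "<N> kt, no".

19 kt, no

V₁: ΔP = 59, V ≈ 5.93 × 59^0.658 ≈ 86.75 kt.
V₂: ΔP = 69, V ≈ 5.93 × 69^0.658 ≈ 96.17 kt.
ΔV over 12 h = 9.42 kt → 24 h equivalent = 9.42 × 24/12 ≈ 18.84 kt.
19 kt < 30 kt ⇒ not rapid intensification.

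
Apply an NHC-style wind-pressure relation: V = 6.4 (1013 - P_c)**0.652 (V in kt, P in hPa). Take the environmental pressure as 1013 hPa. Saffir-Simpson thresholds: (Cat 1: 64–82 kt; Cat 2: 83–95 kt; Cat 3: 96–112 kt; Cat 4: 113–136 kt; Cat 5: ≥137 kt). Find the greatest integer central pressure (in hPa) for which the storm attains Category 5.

903 hPa

Category 5 begins at V = 137 kt.
Required ΔP = (137/6.4)^(1/0.652) = 21.406^1.534 ≈ 109.83 hPa.
P_c ≤ 1013 − 109.83 = 903.17, so the highest integer P_c is 903 hPa.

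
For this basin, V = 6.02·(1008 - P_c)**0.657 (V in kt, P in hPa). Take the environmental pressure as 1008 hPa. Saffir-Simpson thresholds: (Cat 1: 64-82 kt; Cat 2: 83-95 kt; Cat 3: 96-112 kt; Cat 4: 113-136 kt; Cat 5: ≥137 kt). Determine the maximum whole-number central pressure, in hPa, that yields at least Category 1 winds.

Category 1 begins at V = 64 kt.
Required ΔP = (64/6.02)^(1/0.657) = 10.631^1.522 ≈ 36.52 hPa.
P_c ≤ 1008 − 36.52 = 971.48, so the highest integer P_c is 971 hPa.

971 hPa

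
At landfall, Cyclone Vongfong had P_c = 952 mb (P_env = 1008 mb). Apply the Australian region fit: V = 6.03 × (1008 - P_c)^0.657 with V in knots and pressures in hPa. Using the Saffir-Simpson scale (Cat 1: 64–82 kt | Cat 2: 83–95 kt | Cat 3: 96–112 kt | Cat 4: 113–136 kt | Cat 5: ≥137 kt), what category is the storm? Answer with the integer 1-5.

2

ΔP = 1008 − 952 = 56 mb.
V ≈ 6.03 × 56^0.657 = 6.03 × 14.08 ≈ 85 kt.
85 kt falls in the Category 2 band.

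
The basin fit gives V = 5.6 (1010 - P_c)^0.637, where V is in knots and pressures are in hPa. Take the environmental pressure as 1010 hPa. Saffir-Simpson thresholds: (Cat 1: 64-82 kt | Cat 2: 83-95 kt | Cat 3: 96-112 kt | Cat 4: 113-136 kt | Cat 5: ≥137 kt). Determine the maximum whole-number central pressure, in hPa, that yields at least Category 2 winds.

941 hPa

Category 2 begins at V = 83 kt.
Required ΔP = (83/5.6)^(1/0.637) = 14.821^1.570 ≈ 68.89 hPa.
P_c ≤ 1010 − 68.89 = 941.11, so the highest integer P_c is 941 hPa.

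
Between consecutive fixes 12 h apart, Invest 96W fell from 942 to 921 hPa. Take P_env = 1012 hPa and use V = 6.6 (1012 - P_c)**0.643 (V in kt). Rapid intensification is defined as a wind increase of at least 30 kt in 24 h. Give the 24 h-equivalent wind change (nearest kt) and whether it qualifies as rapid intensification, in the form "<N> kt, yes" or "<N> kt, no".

37 kt, yes

V₁: ΔP = 70, V ≈ 6.6 × 70^0.643 ≈ 101.38 kt.
V₂: ΔP = 91, V ≈ 6.6 × 91^0.643 ≈ 120.01 kt.
ΔV over 12 h = 18.63 kt → 24 h equivalent = 18.63 × 24/12 ≈ 37.26 kt.
37 kt ≥ 30 kt ⇒ rapid intensification.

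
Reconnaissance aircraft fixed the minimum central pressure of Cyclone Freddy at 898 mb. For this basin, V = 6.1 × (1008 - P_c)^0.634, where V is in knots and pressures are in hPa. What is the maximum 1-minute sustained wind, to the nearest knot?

ΔP = 1008 − 898 = 110 mb.
110^0.634 ≈ 19.690.
V ≈ 6.1 × 19.690 ≈ 120.1 kt.

120 kt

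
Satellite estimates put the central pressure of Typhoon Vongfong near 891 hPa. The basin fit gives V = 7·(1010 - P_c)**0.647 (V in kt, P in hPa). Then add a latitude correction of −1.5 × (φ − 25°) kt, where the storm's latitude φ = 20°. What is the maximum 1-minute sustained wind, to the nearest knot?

162 kt

ΔP = 1010 − 891 = 119 hPa.
119^0.647 ≈ 22.023.
V ≈ 7 × 22.023 ≈ 154.2 kt.
Latitude correction: −1.5 × (20 − 25) = 7.5 kt.
Corrected V ≈ 161.7 kt → 162 kt.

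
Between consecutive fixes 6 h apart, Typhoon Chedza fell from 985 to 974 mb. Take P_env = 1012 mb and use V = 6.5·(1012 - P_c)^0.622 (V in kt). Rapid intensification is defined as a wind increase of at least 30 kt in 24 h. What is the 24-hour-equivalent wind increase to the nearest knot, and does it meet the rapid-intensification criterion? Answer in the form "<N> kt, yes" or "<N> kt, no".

48 kt, yes

V₁: ΔP = 27, V ≈ 6.5 × 27^0.622 ≈ 50.49 kt.
V₂: ΔP = 38, V ≈ 6.5 × 38^0.622 ≈ 62.45 kt.
ΔV over 6 h = 11.96 kt → 24 h equivalent = 11.96 × 24/6 ≈ 47.84 kt.
48 kt ≥ 30 kt ⇒ rapid intensification.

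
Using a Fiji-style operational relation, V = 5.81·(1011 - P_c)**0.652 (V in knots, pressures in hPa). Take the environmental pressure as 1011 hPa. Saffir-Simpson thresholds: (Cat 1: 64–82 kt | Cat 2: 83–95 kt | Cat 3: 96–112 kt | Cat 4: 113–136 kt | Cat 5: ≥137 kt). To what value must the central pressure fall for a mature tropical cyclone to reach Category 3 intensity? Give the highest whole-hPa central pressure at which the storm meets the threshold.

937 hPa

Category 3 begins at V = 96 kt.
Required ΔP = (96/5.81)^(1/0.652) = 16.523^1.534 ≈ 73.83 hPa.
P_c ≤ 1011 − 73.83 = 937.17, so the highest integer P_c is 937 hPa.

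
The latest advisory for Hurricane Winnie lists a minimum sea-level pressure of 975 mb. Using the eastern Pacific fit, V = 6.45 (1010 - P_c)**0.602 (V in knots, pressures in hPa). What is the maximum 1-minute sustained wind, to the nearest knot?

55 kt

ΔP = 1010 − 975 = 35 mb.
35^0.602 ≈ 8.502.
V ≈ 6.45 × 8.502 ≈ 54.8 kt.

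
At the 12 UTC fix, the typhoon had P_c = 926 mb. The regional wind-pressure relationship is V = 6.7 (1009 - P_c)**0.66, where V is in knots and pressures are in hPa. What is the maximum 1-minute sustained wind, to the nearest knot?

ΔP = 1009 − 926 = 83 mb.
83^0.66 ≈ 18.475.
V ≈ 6.7 × 18.475 ≈ 123.8 kt.

124 kt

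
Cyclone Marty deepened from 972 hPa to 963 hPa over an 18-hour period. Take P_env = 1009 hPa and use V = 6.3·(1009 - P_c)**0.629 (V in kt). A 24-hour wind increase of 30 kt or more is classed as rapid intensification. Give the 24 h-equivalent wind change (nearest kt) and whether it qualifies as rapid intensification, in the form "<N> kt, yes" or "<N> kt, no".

V₁: ΔP = 37, V ≈ 6.3 × 37^0.629 ≈ 61.06 kt.
V₂: ΔP = 46, V ≈ 6.3 × 46^0.629 ≈ 70.02 kt.
ΔV over 18 h = 8.96 kt → 24 h equivalent = 8.96 × 24/18 ≈ 11.95 kt.
12 kt < 30 kt ⇒ not rapid intensification.

12 kt, no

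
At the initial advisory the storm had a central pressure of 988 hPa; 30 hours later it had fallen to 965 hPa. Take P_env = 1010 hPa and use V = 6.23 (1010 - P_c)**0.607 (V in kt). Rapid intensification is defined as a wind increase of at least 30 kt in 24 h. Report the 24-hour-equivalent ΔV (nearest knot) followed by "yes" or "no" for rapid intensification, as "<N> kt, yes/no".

V₁: ΔP = 22, V ≈ 6.23 × 22^0.607 ≈ 40.68 kt.
V₂: ΔP = 45, V ≈ 6.23 × 45^0.607 ≈ 62.80 kt.
ΔV over 30 h = 22.12 kt → 24 h equivalent = 22.12 × 24/30 ≈ 17.70 kt.
18 kt < 30 kt ⇒ not rapid intensification.

18 kt, no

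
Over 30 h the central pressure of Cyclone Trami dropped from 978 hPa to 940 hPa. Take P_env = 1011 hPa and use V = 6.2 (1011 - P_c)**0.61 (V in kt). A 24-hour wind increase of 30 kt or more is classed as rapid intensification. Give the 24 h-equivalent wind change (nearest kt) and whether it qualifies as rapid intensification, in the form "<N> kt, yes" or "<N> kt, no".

25 kt, no

V₁: ΔP = 33, V ≈ 6.2 × 33^0.61 ≈ 52.32 kt.
V₂: ΔP = 71, V ≈ 6.2 × 71^0.61 ≈ 83.49 kt.
ΔV over 30 h = 31.17 kt → 24 h equivalent = 31.17 × 24/30 ≈ 24.94 kt.
25 kt < 30 kt ⇒ not rapid intensification.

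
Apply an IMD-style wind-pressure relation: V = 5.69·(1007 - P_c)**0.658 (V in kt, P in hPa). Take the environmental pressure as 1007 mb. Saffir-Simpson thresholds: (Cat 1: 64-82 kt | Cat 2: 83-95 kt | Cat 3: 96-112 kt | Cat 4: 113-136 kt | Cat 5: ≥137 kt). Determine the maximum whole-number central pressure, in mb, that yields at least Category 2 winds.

948 mb

Category 2 begins at V = 83 kt.
Required ΔP = (83/5.69)^(1/0.658) = 14.587^1.520 ≈ 58.74 mb.
P_c ≤ 1007 − 58.74 = 948.26, so the highest integer P_c is 948 mb.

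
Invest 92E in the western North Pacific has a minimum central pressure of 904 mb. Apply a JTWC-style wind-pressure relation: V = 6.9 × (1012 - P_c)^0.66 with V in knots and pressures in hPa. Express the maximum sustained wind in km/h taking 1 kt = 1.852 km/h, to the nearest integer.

281 km/h

ΔP = 1012 − 904 = 108 mb.
V ≈ 6.9 × 108^0.66 = 6.9 × 21.982 ≈ 151.673 kt.
151.673 × 1.852 ≈ 280.90 km/h → 281 km/h.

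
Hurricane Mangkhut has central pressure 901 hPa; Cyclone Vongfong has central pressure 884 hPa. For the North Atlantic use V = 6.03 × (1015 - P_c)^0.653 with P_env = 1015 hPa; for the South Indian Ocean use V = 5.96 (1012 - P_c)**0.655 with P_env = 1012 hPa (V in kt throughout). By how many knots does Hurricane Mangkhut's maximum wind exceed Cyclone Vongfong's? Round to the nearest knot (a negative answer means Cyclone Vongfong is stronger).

-10 kt

Hurricane Mangkhut: ΔP = 114; V ≈ 6.03 × 114^0.653 ≈ 132.89 kt.
Cyclone Vongfong: ΔP = 128; V ≈ 5.96 × 128^0.655 ≈ 143.04 kt.
Difference ≈ 132.89 − 143.04 = -10.15 → -10 kt.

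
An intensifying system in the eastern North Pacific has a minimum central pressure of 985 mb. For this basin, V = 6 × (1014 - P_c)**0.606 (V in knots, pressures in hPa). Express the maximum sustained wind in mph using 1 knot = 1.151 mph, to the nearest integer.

ΔP = 1014 − 985 = 29 mb.
V ≈ 6 × 29^0.606 = 6 × 7.695 ≈ 46.170 kt.
46.170 × 1.151 ≈ 53.14 mph → 53 mph.

53 mph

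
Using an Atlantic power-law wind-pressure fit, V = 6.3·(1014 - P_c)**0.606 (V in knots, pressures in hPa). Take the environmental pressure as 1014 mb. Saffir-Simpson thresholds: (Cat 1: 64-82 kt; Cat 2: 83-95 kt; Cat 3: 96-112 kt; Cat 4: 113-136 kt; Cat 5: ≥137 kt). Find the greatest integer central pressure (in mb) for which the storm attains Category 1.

968 mb

Category 1 begins at V = 64 kt.
Required ΔP = (64/6.3)^(1/0.606) = 10.159^1.650 ≈ 45.86 mb.
P_c ≤ 1014 − 45.86 = 968.14, so the highest integer P_c is 968 mb.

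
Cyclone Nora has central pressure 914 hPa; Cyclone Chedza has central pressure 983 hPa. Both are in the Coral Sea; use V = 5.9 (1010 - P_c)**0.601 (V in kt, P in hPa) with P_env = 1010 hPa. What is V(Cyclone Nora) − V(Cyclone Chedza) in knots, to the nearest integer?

49 kt

Cyclone Nora: ΔP = 96; V ≈ 5.9 × 96^0.601 ≈ 91.66 kt.
Cyclone Chedza: ΔP = 27; V ≈ 5.9 × 27^0.601 ≈ 42.77 kt.
Difference ≈ 91.66 − 42.77 = 48.89 → 49 kt.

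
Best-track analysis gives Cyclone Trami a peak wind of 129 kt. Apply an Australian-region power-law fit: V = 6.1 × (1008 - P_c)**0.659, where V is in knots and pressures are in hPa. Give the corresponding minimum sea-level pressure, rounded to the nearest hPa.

ΔP = (V / 6.1)^(1/0.659) = (129/6.1)^1.517.
129/6.1 = 21.148; 21.148^1.517 ≈ 102.57 hPa.
P_c = 1008 − 102.57 = 905.43 ≈ 905 hPa.

905 hPa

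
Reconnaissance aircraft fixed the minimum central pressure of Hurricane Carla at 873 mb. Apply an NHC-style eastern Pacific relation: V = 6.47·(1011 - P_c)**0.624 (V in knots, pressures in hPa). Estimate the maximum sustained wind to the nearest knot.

ΔP = 1011 − 873 = 138 mb.
138^0.624 ≈ 21.641.
V ≈ 6.47 × 21.641 ≈ 140.0 kt.

140 kt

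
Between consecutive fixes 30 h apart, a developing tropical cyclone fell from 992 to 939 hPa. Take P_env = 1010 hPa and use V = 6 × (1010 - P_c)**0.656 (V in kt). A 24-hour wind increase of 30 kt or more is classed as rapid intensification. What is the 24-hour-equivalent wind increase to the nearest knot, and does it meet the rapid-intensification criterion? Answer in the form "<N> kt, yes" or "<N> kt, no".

47 kt, yes

V₁: ΔP = 18, V ≈ 6 × 18^0.656 ≈ 39.96 kt.
V₂: ΔP = 71, V ≈ 6 × 71^0.656 ≈ 98.31 kt.
ΔV over 30 h = 58.35 kt → 24 h equivalent = 58.35 × 24/30 ≈ 46.68 kt.
47 kt ≥ 30 kt ⇒ rapid intensification.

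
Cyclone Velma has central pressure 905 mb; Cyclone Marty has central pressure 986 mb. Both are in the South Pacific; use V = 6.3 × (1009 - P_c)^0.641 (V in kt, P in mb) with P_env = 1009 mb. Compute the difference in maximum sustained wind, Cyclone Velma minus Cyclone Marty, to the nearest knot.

77 kt

Cyclone Velma: ΔP = 104; V ≈ 6.3 × 104^0.641 ≈ 123.67 kt.
Cyclone Marty: ΔP = 23; V ≈ 6.3 × 23^0.641 ≈ 47.01 kt.
Difference ≈ 123.67 − 47.01 = 76.66 → 77 kt.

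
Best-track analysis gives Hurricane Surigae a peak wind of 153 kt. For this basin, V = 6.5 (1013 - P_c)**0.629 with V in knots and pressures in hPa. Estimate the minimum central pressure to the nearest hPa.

861 hPa

ΔP = (V / 6.5)^(1/0.629) = (153/6.5)^1.590.
153/6.5 = 23.538; 23.538^1.590 ≈ 151.67 hPa.
P_c = 1013 − 151.67 = 861.33 ≈ 861 hPa.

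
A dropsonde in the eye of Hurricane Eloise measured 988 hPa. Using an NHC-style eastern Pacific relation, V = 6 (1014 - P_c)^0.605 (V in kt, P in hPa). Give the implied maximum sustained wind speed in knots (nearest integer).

ΔP = 1014 − 988 = 26 hPa.
26^0.605 ≈ 7.179.
V ≈ 6 × 7.179 ≈ 43.1 kt.

43 kt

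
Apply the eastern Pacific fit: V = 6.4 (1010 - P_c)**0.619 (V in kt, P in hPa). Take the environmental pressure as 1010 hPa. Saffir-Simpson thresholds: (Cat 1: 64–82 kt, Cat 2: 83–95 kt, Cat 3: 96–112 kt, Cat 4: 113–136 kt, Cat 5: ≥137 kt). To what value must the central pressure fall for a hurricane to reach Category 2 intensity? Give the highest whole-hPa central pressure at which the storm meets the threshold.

947 hPa

Category 2 begins at V = 83 kt.
Required ΔP = (83/6.4)^(1/0.619) = 12.969^1.616 ≈ 62.79 hPa.
P_c ≤ 1010 − 62.79 = 947.21, so the highest integer P_c is 947 hPa.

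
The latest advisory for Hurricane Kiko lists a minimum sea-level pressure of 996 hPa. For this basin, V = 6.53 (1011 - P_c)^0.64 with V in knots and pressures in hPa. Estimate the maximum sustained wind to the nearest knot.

37 kt

ΔP = 1011 − 996 = 15 hPa.
15^0.64 ≈ 5.658.
V ≈ 6.53 × 5.658 ≈ 36.9 kt.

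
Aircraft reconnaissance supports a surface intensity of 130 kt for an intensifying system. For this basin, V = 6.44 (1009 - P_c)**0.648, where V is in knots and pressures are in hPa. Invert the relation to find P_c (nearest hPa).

906 hPa

ΔP = (V / 6.44)^(1/0.648) = (130/6.44)^1.543.
130/6.44 = 20.186; 20.186^1.543 ≈ 103.27 hPa.
P_c = 1009 − 103.27 = 905.73 ≈ 906 hPa.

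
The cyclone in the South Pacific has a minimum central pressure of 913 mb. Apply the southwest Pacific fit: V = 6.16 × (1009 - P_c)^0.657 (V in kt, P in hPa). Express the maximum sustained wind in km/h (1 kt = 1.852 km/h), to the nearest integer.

229 km/h

ΔP = 1009 − 913 = 96 mb.
V ≈ 6.16 × 96^0.657 = 6.16 × 20.061 ≈ 123.576 kt.
123.576 × 1.852 ≈ 228.86 km/h → 229 km/h.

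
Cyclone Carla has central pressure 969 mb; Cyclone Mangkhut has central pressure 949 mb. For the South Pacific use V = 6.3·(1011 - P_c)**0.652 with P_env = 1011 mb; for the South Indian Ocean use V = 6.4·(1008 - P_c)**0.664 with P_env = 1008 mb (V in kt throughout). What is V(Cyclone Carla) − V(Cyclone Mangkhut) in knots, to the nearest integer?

-24 kt

Cyclone Carla: ΔP = 42; V ≈ 6.3 × 42^0.652 ≈ 72.06 kt.
Cyclone Mangkhut: ΔP = 59; V ≈ 6.4 × 59^0.664 ≈ 95.95 kt.
Difference ≈ 72.06 − 95.95 = -23.89 → -24 kt.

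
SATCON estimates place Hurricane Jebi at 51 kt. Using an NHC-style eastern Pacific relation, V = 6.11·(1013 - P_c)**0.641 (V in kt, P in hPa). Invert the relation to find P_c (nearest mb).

ΔP = (V / 6.11)^(1/0.641) = (51/6.11)^1.560.
51/6.11 = 8.347; 8.347^1.560 ≈ 27.39 mb.
P_c = 1013 − 27.39 = 985.61 ≈ 986 mb.

986 mb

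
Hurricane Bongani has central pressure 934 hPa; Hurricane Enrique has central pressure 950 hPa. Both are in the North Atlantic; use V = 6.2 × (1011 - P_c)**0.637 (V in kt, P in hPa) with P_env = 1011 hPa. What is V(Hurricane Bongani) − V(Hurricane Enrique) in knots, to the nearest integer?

Hurricane Bongani: ΔP = 77; V ≈ 6.2 × 77^0.637 ≈ 98.65 kt.
Hurricane Enrique: ΔP = 61; V ≈ 6.2 × 61^0.637 ≈ 85.04 kt.
Difference ≈ 98.65 − 85.04 = 13.61 → 14 kt.

14 kt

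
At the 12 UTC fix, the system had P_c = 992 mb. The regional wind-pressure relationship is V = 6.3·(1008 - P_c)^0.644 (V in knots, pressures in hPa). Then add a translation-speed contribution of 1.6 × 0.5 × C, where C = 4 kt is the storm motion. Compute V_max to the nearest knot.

41 kt

ΔP = 1008 − 992 = 16 mb.
16^0.644 ≈ 5.963.
V ≈ 6.3 × 5.963 ≈ 37.6 kt.
Translation term: 1.6 × 0.5 × 4 = 3.2 kt.
Corrected V ≈ 40.8 kt → 41 kt.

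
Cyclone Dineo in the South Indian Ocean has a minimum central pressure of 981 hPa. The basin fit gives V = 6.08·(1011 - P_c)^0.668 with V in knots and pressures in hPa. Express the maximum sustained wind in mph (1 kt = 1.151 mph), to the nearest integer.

ΔP = 1011 − 981 = 30 hPa.
V ≈ 6.08 × 30^0.668 = 6.08 × 9.699 ≈ 58.969 kt.
58.969 × 1.151 ≈ 67.87 mph → 68 mph.

68 mph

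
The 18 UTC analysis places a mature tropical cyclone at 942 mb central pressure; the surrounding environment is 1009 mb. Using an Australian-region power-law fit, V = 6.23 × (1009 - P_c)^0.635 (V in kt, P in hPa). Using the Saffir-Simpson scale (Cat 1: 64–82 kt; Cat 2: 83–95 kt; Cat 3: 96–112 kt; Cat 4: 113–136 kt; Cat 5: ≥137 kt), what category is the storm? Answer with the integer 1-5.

ΔP = 1009 − 942 = 67 mb.
V ≈ 6.23 × 67^0.635 = 6.23 × 14.44 ≈ 90 kt.
90 kt falls in the Category 2 band.

2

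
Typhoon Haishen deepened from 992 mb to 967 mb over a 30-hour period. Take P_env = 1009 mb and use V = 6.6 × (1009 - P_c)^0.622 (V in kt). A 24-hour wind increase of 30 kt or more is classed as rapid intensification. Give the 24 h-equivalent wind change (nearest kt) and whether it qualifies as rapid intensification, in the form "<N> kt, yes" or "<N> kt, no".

23 kt, no

V₁: ΔP = 17, V ≈ 6.6 × 17^0.622 ≈ 38.45 kt.
V₂: ΔP = 42, V ≈ 6.6 × 42^0.622 ≈ 67.48 kt.
ΔV over 30 h = 29.03 kt → 24 h equivalent = 29.03 × 24/30 ≈ 23.22 kt.
23 kt < 30 kt ⇒ not rapid intensification.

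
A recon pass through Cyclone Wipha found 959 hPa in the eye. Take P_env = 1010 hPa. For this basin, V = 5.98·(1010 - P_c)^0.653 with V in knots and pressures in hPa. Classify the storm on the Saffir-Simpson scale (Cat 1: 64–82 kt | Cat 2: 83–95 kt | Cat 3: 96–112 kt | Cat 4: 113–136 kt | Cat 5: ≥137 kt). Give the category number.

ΔP = 1010 − 959 = 51 hPa.
V ≈ 5.98 × 51^0.653 = 5.98 × 13.03 ≈ 78 kt.
78 kt falls in the Category 1 band.

1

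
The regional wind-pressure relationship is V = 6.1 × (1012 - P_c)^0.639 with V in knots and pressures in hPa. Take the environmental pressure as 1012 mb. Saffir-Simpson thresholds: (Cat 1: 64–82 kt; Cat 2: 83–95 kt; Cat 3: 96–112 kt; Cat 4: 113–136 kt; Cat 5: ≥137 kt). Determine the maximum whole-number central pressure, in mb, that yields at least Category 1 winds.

972 mb

Category 1 begins at V = 64 kt.
Required ΔP = (64/6.1)^(1/0.639) = 10.492^1.565 ≈ 39.59 mb.
P_c ≤ 1012 − 39.59 = 972.41, so the highest integer P_c is 972 mb.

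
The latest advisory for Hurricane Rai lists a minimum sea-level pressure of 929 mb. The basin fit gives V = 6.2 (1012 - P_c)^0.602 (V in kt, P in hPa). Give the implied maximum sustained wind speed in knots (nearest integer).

ΔP = 1012 − 929 = 83 mb.
83^0.602 ≈ 14.298.
V ≈ 6.2 × 14.298 ≈ 88.6 kt.

89 kt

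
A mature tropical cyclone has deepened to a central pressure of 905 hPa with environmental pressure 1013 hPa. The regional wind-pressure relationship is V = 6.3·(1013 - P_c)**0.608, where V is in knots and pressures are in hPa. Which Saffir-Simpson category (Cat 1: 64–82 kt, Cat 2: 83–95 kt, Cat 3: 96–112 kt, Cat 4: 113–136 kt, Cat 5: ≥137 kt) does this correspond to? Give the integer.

ΔP = 1013 − 905 = 108 hPa.
V ≈ 6.3 × 108^0.608 = 6.3 × 17.23 ≈ 109 kt.
109 kt falls in the Category 3 band.

3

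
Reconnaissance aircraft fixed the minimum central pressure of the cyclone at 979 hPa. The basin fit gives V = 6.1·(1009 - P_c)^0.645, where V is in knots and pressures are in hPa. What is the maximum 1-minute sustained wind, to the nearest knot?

ΔP = 1009 − 979 = 30 hPa.
30^0.645 ≈ 8.969.
V ≈ 6.1 × 8.969 ≈ 54.7 kt.

55 kt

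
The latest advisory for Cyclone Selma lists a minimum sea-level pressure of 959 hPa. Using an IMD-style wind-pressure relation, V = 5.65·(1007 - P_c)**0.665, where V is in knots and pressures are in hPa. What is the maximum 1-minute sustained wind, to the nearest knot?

ΔP = 1007 − 959 = 48 hPa.
48^0.665 ≈ 13.123.
V ≈ 5.65 × 13.123 ≈ 74.1 kt.

74 kt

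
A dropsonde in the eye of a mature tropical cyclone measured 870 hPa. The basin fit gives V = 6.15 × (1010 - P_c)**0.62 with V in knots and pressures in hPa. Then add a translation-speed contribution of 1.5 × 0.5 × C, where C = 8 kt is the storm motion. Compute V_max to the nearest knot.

ΔP = 1010 − 870 = 140 hPa.
140^0.62 ≈ 21.409.
V ≈ 6.15 × 21.409 ≈ 131.7 kt.
Translation term: 1.5 × 0.5 × 8 = 6 kt.
Corrected V ≈ 137.7 kt → 138 kt.

138 kt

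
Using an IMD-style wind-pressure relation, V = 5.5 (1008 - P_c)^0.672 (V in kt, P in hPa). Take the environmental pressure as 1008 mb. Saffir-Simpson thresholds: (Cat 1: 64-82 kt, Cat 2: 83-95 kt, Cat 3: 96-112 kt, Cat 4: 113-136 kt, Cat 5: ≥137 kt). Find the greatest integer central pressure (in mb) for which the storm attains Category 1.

969 mb

Category 1 begins at V = 64 kt.
Required ΔP = (64/5.5)^(1/0.672) = 11.636^1.488 ≈ 38.55 mb.
P_c ≤ 1008 − 38.55 = 969.45, so the highest integer P_c is 969 mb.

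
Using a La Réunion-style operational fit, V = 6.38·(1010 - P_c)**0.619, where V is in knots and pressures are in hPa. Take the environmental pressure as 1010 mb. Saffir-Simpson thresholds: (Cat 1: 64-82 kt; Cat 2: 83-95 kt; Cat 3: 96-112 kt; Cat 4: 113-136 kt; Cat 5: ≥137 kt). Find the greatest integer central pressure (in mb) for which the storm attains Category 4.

Category 4 begins at V = 113 kt.
Required ΔP = (113/6.38)^(1/0.619) = 17.712^1.616 ≈ 103.89 mb.
P_c ≤ 1010 − 103.89 = 906.11, so the highest integer P_c is 906 mb.

906 mb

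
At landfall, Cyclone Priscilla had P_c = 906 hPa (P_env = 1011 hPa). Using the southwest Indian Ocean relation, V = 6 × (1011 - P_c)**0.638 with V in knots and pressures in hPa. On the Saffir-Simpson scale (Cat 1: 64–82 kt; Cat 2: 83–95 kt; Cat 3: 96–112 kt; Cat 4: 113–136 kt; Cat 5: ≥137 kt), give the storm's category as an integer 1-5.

ΔP = 1011 − 906 = 105 hPa.
V ≈ 6 × 105^0.638 = 6 × 19.48 ≈ 117 kt.
117 kt falls in the Category 4 band.

4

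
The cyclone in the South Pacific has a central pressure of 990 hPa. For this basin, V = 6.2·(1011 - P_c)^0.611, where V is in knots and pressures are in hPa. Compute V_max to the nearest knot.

40 kt

ΔP = 1011 − 990 = 21 hPa.
21^0.611 ≈ 6.425.
V ≈ 6.2 × 6.425 ≈ 39.8 kt.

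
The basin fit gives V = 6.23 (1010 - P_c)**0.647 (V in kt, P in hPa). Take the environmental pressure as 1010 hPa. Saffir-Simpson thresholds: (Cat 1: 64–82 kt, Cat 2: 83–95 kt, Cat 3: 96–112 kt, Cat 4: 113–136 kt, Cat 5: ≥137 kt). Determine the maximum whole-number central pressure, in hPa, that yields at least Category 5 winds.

891 hPa

Category 5 begins at V = 137 kt.
Required ΔP = (137/6.23)^(1/0.647) = 21.990^1.546 ≈ 118.73 hPa.
P_c ≤ 1010 − 118.73 = 891.27, so the highest integer P_c is 891 hPa.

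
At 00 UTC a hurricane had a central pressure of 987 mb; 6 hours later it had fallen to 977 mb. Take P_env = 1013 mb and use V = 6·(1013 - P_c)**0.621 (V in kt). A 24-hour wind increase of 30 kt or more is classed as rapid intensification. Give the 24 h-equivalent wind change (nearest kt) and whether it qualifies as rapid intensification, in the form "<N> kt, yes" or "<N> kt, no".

V₁: ΔP = 26, V ≈ 6 × 26^0.621 ≈ 45.38 kt.
V₂: ΔP = 36, V ≈ 6 × 36^0.621 ≈ 55.54 kt.
ΔV over 6 h = 10.16 kt → 24 h equivalent = 10.16 × 24/6 ≈ 40.64 kt.
41 kt ≥ 30 kt ⇒ rapid intensification.

41 kt, yes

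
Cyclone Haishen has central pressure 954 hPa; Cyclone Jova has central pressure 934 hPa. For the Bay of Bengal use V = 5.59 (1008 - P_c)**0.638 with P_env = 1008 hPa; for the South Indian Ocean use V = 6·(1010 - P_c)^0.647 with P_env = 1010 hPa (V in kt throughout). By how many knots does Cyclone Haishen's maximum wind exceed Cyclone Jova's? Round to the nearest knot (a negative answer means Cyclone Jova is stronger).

Cyclone Haishen: ΔP = 54; V ≈ 5.59 × 54^0.638 ≈ 71.23 kt.
Cyclone Jova: ΔP = 76; V ≈ 6 × 76^0.647 ≈ 98.86 kt.
Difference ≈ 71.23 − 98.86 = -27.63 → -28 kt.

-28 kt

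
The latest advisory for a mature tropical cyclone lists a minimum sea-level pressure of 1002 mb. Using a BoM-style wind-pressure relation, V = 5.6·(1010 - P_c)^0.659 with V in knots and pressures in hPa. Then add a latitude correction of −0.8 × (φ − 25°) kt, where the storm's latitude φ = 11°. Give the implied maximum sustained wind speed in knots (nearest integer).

33 kt

ΔP = 1010 − 1002 = 8 mb.
8^0.659 ≈ 3.937.
V ≈ 5.6 × 3.937 ≈ 22.0 kt.
Latitude correction: −0.8 × (11 − 25) = 11.2 kt.
Corrected V ≈ 33.2 kt → 33 kt.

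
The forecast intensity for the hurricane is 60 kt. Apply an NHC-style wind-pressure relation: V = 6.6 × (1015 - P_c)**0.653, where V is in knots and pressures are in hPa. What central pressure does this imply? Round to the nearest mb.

986 mb

ΔP = (V / 6.6)^(1/0.653) = (60/6.6)^1.531.
60/6.6 = 9.091; 9.091^1.531 ≈ 29.38 mb.
P_c = 1015 − 29.38 = 985.62 ≈ 986 mb.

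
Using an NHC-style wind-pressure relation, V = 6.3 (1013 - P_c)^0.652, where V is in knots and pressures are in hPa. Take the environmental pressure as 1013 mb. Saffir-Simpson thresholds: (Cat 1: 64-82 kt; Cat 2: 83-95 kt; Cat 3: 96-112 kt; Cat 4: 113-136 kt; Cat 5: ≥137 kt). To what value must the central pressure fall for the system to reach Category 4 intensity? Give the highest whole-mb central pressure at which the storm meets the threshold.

929 mb

Category 4 begins at V = 113 kt.
Required ΔP = (113/6.3)^(1/0.652) = 17.937^1.534 ≈ 83.74 mb.
P_c ≤ 1013 − 83.74 = 929.26, so the highest integer P_c is 929 mb.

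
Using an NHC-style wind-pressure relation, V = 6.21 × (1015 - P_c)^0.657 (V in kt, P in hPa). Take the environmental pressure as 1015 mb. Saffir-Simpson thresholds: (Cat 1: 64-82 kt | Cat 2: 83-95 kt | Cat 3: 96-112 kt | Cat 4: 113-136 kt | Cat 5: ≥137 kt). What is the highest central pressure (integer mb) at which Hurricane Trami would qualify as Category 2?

963 mb

Category 2 begins at V = 83 kt.
Required ΔP = (83/6.21)^(1/0.657) = 13.366^1.522 ≈ 51.74 mb.
P_c ≤ 1015 − 51.74 = 963.26, so the highest integer P_c is 963 mb.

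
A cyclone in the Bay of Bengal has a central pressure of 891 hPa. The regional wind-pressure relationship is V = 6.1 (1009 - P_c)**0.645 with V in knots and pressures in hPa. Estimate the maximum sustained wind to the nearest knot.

ΔP = 1009 − 891 = 118 hPa.
118^0.645 ≈ 21.695.
V ≈ 6.1 × 21.695 ≈ 132.3 kt.

132 kt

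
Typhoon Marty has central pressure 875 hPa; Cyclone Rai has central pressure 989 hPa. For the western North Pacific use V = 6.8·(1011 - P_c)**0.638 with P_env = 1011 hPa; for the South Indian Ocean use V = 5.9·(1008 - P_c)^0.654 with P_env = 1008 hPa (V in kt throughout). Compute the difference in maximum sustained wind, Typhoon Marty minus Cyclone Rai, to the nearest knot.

116 kt

Typhoon Marty: ΔP = 136; V ≈ 6.8 × 136^0.638 ≈ 156.21 kt.
Cyclone Rai: ΔP = 19; V ≈ 5.9 × 19^0.654 ≈ 40.47 kt.
Difference ≈ 156.21 − 40.47 = 115.74 → 116 kt.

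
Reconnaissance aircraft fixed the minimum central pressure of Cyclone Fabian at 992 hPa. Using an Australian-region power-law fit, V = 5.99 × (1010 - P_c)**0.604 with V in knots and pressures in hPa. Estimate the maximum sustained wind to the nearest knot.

34 kt

ΔP = 1010 − 992 = 18 hPa.
18^0.604 ≈ 5.730.
V ≈ 5.99 × 5.730 ≈ 34.3 kt.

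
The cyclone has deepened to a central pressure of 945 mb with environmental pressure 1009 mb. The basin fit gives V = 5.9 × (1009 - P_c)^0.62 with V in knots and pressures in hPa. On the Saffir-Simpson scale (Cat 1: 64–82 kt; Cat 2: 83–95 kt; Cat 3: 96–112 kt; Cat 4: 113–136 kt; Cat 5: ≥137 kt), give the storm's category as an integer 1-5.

1

ΔP = 1009 − 945 = 64 mb.
V ≈ 5.9 × 64^0.62 = 5.9 × 13.18 ≈ 78 kt.
78 kt falls in the Category 1 band.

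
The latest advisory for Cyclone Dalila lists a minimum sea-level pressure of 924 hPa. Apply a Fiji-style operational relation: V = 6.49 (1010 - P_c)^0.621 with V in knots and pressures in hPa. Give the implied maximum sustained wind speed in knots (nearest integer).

103 kt

ΔP = 1010 − 924 = 86 hPa.
86^0.621 ≈ 15.897.
V ≈ 6.49 × 15.897 ≈ 103.2 kt.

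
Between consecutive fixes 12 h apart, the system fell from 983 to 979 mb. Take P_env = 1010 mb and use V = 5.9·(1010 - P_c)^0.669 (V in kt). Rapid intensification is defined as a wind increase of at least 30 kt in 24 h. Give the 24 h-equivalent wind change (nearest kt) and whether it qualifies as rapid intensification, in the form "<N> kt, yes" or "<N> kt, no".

10 kt, no

V₁: ΔP = 27, V ≈ 5.9 × 27^0.669 ≈ 53.51 kt.
V₂: ΔP = 31, V ≈ 5.9 × 31^0.669 ≈ 58.69 kt.
ΔV over 12 h = 5.18 kt → 24 h equivalent = 5.18 × 24/12 ≈ 10.36 kt.
10 kt < 30 kt ⇒ not rapid intensification.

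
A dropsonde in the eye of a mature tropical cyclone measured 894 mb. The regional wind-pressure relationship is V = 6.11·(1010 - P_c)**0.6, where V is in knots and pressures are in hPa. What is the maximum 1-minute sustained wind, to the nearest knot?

ΔP = 1010 − 894 = 116 mb.
116^0.6 ≈ 17.325.
V ≈ 6.11 × 17.325 ≈ 105.9 kt.

106 kt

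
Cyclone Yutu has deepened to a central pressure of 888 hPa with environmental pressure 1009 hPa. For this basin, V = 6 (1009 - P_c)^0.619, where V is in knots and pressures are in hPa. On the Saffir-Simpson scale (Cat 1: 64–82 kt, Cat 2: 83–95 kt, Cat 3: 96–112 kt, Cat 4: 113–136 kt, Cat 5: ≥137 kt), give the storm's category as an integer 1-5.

ΔP = 1009 − 888 = 121 hPa.
V ≈ 6 × 121^0.619 = 6 × 19.46 ≈ 117 kt.
117 kt falls in the Category 4 band.

4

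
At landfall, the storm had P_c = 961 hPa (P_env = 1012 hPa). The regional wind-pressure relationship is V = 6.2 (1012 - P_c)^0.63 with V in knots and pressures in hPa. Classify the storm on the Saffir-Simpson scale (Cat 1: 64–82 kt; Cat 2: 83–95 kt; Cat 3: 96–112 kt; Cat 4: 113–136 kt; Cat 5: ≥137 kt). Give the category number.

ΔP = 1012 − 961 = 51 hPa.
V ≈ 6.2 × 51^0.63 = 6.2 × 11.91 ≈ 74 kt.
74 kt falls in the Category 1 band.

1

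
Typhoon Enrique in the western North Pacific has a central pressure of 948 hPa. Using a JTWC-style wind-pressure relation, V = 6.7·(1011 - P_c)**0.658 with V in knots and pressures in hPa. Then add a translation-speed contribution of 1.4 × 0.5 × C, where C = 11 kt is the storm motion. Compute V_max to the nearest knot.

110 kt

ΔP = 1011 − 948 = 63 hPa.
63^0.658 ≈ 15.274.
V ≈ 6.7 × 15.274 ≈ 102.3 kt.
Translation term: 1.4 × 0.5 × 11 = 7.7 kt.
Corrected V ≈ 110 kt → 110 kt.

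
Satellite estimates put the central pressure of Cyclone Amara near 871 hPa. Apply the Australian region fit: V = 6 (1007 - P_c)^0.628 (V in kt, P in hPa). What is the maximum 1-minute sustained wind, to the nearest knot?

ΔP = 1007 − 871 = 136 hPa.
136^0.628 ≈ 21.871.
V ≈ 6 × 21.871 ≈ 131.2 kt.

131 kt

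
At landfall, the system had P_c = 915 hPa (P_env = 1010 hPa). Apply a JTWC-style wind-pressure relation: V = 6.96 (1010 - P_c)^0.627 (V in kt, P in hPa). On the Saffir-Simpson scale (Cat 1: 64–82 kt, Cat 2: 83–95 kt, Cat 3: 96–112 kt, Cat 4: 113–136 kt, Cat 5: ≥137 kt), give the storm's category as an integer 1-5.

ΔP = 1010 − 915 = 95 hPa.
V ≈ 6.96 × 95^0.627 = 6.96 × 17.38 ≈ 121 kt.
121 kt falls in the Category 4 band.

4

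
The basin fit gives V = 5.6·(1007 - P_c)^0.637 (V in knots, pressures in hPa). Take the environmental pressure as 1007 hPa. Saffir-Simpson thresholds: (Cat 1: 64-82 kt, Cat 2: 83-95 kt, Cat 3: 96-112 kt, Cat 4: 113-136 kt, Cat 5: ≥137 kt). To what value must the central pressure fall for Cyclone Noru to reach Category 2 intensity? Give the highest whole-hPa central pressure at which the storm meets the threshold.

Category 2 begins at V = 83 kt.
Required ΔP = (83/5.6)^(1/0.637) = 14.821^1.570 ≈ 68.89 hPa.
P_c ≤ 1007 − 68.89 = 938.11, so the highest integer P_c is 938 hPa.

938 hPa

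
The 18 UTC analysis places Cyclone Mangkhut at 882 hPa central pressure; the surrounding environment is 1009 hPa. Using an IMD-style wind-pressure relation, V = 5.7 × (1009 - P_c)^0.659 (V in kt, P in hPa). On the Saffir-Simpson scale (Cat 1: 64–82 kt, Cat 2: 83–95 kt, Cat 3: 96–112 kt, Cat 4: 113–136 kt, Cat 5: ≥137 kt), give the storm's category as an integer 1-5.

ΔP = 1009 − 882 = 127 hPa.
V ≈ 5.7 × 127^0.659 = 5.7 × 24.34 ≈ 139 kt.
139 kt falls in the Category 5 band.

5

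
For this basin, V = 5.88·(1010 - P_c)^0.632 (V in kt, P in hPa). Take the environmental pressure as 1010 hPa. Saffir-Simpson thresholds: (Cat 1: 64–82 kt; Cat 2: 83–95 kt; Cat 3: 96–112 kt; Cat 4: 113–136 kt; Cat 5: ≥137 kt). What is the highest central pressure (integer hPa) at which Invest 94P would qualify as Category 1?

Category 1 begins at V = 64 kt.
Required ΔP = (64/5.88)^(1/0.632) = 10.884^1.582 ≈ 43.70 hPa.
P_c ≤ 1010 − 43.70 = 966.30, so the highest integer P_c is 966 hPa.

966 hPa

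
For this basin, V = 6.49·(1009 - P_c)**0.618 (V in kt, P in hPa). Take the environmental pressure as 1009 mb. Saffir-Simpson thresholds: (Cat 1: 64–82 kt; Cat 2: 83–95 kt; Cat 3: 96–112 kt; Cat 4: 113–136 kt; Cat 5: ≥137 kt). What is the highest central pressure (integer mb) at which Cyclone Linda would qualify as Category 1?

Category 1 begins at V = 64 kt.
Required ΔP = (64/6.49)^(1/0.618) = 9.861^1.618 ≈ 40.58 mb.
P_c ≤ 1009 − 40.58 = 968.42, so the highest integer P_c is 968 mb.

968 mb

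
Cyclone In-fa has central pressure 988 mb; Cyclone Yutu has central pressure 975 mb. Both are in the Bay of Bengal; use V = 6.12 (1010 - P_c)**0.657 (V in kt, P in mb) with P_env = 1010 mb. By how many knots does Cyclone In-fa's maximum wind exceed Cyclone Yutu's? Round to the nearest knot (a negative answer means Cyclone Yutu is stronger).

-17 kt

Cyclone In-fa: ΔP = 22; V ≈ 6.12 × 22^0.657 ≈ 46.64 kt.
Cyclone Yutu: ΔP = 35; V ≈ 6.12 × 35^0.657 ≈ 63.27 kt.
Difference ≈ 46.64 − 63.27 = -16.63 → -17 kt.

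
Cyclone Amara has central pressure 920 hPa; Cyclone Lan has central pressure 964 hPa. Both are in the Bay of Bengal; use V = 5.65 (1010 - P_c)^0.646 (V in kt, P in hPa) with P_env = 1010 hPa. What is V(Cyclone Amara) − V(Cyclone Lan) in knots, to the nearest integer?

Cyclone Amara: ΔP = 90; V ≈ 5.65 × 90^0.646 ≈ 103.39 kt.
Cyclone Lan: ΔP = 46; V ≈ 5.65 × 46^0.646 ≈ 67.02 kt.
Difference ≈ 103.39 − 67.02 = 36.37 → 36 kt.

36 kt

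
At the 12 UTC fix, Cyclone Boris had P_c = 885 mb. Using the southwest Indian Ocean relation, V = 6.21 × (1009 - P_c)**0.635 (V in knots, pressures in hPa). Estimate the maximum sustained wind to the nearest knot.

ΔP = 1009 − 885 = 124 mb.
124^0.635 ≈ 21.346.
V ≈ 6.21 × 21.346 ≈ 132.6 kt.

133 kt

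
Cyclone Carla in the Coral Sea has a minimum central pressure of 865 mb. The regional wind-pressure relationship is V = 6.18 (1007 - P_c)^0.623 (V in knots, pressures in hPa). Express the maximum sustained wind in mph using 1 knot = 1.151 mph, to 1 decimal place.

155.9 mph

ΔP = 1007 − 865 = 142 mb.
V ≈ 6.18 × 142^0.623 = 6.18 × 21.922 ≈ 135.477 kt.
135.477 × 1.151 ≈ 155.93 mph → 155.9 mph.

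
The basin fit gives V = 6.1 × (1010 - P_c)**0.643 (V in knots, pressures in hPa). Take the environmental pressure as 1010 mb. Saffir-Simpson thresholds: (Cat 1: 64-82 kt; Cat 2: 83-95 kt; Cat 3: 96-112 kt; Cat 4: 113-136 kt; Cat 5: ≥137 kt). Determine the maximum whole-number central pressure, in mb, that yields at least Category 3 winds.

Category 3 begins at V = 96 kt.
Required ΔP = (96/6.1)^(1/0.643) = 15.738^1.555 ≈ 72.69 mb.
P_c ≤ 1010 − 72.69 = 937.31, so the highest integer P_c is 937 mb.

937 mb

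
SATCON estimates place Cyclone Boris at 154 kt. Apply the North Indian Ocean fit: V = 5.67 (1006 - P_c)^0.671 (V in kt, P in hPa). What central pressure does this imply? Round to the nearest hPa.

869 hPa

ΔP = (V / 5.67)^(1/0.671) = (154/5.67)^1.490.
154/5.67 = 27.160; 27.160^1.490 ≈ 137.09 hPa.
P_c = 1006 − 137.09 = 868.91 ≈ 869 hPa.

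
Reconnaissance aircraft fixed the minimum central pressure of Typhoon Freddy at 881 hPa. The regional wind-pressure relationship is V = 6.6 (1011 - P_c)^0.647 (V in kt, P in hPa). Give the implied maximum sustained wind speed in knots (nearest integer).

154 kt

ΔP = 1011 − 881 = 130 hPa.
130^0.647 ≈ 23.320.
V ≈ 6.6 × 23.320 ≈ 153.9 kt.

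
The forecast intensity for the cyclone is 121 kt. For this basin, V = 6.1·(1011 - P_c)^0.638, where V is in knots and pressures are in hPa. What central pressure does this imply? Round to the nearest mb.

903 mb

ΔP = (V / 6.1)^(1/0.638) = (121/6.1)^1.567.
121/6.1 = 19.836; 19.836^1.567 ≈ 108.05 mb.
P_c = 1011 − 108.05 = 902.95 ≈ 903 mb.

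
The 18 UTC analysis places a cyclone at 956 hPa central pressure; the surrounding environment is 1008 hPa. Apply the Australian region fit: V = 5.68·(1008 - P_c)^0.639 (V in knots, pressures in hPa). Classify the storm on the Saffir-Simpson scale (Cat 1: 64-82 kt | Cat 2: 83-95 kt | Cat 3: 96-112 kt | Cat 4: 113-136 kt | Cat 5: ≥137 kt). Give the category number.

ΔP = 1008 − 956 = 52 hPa.
V ≈ 5.68 × 52^0.639 = 5.68 × 12.49 ≈ 71 kt.
71 kt falls in the Category 1 band.

1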